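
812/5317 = 812/5317=0.15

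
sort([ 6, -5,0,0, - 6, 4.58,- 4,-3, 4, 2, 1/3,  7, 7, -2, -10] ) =[  -  10, - 6,  -  5, - 4, - 3,  -  2,0, 0,1/3, 2, 4, 4.58 , 6, 7,7] 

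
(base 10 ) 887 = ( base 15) 3e2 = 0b1101110111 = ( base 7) 2405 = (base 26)183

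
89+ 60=149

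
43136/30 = 1437 + 13/15 = 1437.87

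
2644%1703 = 941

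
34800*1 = 34800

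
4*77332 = 309328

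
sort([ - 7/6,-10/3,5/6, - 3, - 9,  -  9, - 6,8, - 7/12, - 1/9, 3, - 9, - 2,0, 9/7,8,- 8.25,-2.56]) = [ - 9 , - 9 , - 9,  -  8.25, - 6,-10/3,-3,-2.56, - 2 , - 7/6, - 7/12, - 1/9,0,5/6, 9/7,3,8,8 ]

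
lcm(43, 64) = 2752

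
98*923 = 90454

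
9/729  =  1/81 = 0.01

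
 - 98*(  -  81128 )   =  7950544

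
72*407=29304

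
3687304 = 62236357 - 58549053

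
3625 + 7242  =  10867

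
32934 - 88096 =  - 55162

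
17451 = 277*63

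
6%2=0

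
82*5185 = 425170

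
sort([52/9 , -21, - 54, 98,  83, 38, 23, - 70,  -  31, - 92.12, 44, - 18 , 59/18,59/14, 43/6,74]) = [ - 92.12, - 70, - 54, - 31, - 21, - 18,59/18, 59/14, 52/9, 43/6,  23,38, 44, 74,83, 98 ] 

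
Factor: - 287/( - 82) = 7/2 = 2^( - 1 )*7^1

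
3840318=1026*3743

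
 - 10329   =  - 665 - 9664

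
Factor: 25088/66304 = 2^1*7^1*37^( - 1)  =  14/37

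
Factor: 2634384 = 2^4 * 3^1*71^1*773^1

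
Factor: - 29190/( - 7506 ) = 3^( - 2 )*5^1*7^1 = 35/9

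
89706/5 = 89706/5  =  17941.20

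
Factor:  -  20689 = - 17^1*1217^1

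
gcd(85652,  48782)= 2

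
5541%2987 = 2554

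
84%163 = 84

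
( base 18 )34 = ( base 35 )1N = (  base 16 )3A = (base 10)58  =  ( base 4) 322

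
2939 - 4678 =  - 1739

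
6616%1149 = 871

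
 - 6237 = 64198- 70435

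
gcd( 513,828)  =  9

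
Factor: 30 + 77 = 107^1= 107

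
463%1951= 463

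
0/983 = 0 = 0.00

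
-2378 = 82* (-29 )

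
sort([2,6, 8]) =[2,6, 8]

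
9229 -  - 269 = 9498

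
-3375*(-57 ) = 192375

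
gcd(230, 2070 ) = 230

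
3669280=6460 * 568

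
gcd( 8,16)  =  8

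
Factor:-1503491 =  - 11^1*103^1 * 1327^1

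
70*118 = 8260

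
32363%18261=14102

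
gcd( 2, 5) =1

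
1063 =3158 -2095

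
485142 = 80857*6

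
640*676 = 432640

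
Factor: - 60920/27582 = - 30460/13791 = - 2^2*3^ ( - 1)*5^1*1523^1*4597^( - 1 ) 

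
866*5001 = 4330866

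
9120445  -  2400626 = 6719819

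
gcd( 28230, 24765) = 15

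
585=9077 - 8492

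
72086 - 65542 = 6544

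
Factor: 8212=2^2 * 2053^1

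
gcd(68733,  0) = 68733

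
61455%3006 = 1335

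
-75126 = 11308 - 86434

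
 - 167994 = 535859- 703853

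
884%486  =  398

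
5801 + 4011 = 9812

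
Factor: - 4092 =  - 2^2*3^1 * 11^1*31^1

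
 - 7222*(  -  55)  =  397210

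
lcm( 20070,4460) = 40140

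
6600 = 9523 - 2923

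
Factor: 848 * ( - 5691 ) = -2^4*3^1*7^1*53^1*271^1 =-4825968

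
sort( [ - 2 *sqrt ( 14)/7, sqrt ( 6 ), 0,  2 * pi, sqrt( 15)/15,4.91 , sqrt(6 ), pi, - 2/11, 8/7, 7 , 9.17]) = [ - 2 *sqrt ( 14 )/7, - 2/11, 0, sqrt(15 ) /15,8/7,sqrt( 6),sqrt(6),pi,4.91, 2*pi , 7, 9.17 ]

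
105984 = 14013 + 91971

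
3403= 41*83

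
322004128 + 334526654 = 656530782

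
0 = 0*3918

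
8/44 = 2/11 =0.18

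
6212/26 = 3106/13 = 238.92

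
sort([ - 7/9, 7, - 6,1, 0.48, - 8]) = [-8, - 6, - 7/9,0.48 , 1,7] 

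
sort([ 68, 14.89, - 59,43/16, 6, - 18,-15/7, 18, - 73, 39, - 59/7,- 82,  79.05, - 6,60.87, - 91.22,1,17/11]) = [-91.22  , - 82, - 73 ,-59, - 18 , - 59/7,-6, - 15/7,1, 17/11 , 43/16, 6, 14.89, 18, 39, 60.87,68, 79.05 ]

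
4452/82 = 54 + 12/41 = 54.29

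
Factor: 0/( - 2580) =0^1=0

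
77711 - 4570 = 73141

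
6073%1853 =514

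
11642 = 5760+5882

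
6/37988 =3/18994=0.00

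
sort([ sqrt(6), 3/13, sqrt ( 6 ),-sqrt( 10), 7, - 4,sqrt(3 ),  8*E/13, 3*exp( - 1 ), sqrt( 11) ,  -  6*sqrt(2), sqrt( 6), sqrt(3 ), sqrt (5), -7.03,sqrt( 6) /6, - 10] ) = [-10, - 6 *sqrt (2) , - 7.03, - 4 ,-sqrt( 10 ),3/13, sqrt ( 6)/6,3*exp( - 1 ),8 * E/13, sqrt( 3), sqrt(3), sqrt(5), sqrt(6 ),sqrt(6), sqrt(6),sqrt(11),7]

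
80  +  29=109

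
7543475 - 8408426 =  - 864951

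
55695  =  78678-22983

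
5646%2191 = 1264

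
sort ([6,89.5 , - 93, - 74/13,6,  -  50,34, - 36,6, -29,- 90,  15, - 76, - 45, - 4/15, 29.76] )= [ - 93 ,-90, -76, - 50,  -  45,-36, - 29,-74/13, - 4/15, 6,  6,6,  15,29.76, 34,89.5 ]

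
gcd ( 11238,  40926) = 6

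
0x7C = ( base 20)64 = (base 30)44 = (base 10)124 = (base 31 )40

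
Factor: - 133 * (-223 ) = 29659 = 7^1  *  19^1*223^1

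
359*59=21181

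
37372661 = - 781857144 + 819229805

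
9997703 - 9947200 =50503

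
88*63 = 5544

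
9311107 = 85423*109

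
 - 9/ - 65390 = 9/65390  =  0.00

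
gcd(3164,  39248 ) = 4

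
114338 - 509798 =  - 395460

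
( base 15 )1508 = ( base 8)10634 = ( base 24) 7JK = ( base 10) 4508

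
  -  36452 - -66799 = 30347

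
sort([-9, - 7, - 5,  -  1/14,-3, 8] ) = [ - 9, - 7 , - 5, - 3,-1/14,8]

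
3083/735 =3083/735 = 4.19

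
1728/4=432 =432.00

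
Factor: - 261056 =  - 2^6*4079^1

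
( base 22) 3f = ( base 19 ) 45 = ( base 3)10000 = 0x51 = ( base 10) 81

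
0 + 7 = 7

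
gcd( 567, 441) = 63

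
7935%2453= 576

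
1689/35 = 1689/35 = 48.26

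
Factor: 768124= 2^2 * 7^2*3919^1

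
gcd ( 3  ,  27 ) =3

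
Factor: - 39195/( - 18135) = 31^(-1)*67^1 = 67/31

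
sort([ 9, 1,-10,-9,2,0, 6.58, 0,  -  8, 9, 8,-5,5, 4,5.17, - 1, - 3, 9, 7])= [-10,  -  9, - 8, - 5, - 3, - 1, 0,0, 1, 2, 4, 5, 5.17,6.58, 7,8, 9, 9, 9]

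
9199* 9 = 82791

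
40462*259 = 10479658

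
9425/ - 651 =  - 9425/651 = - 14.48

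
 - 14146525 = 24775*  ( - 571)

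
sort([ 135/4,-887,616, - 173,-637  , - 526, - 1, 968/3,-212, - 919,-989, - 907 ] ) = [ - 989, - 919, - 907 , - 887, - 637 , - 526, - 212, - 173,  -  1,135/4, 968/3,616 ] 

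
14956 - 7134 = 7822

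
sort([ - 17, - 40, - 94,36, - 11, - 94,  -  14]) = [  -  94, - 94,-40,-17,-14, - 11, 36]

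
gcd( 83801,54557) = 1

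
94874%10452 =806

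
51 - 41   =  10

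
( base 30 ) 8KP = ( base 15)24ba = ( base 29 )98o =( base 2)1111010010001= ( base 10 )7825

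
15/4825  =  3/965 = 0.00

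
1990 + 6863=8853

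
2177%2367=2177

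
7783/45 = 7783/45= 172.96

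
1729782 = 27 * 64066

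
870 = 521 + 349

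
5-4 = 1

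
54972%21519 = 11934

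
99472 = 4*24868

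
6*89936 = 539616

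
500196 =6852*73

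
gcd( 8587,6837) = 1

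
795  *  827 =657465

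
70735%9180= 6475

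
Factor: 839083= 7^1*119869^1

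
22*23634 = 519948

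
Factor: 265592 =2^3*33199^1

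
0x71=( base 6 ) 305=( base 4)1301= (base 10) 113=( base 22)53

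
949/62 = 949/62 = 15.31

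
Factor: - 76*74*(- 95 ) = 534280 = 2^3 * 5^1*19^2 * 37^1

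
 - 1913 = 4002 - 5915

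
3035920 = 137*22160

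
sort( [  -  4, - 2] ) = [ - 4, - 2] 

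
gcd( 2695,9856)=77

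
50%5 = 0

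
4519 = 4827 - 308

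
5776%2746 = 284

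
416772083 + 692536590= 1109308673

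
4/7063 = 4/7063 = 0.00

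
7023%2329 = 36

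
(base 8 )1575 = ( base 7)2414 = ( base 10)893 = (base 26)189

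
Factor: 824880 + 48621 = 873501=3^1*291167^1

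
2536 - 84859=-82323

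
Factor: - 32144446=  - 2^1*103^1 * 156041^1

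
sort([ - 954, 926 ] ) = [ - 954, 926] 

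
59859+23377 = 83236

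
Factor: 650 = 2^1*5^2*13^1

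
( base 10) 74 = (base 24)32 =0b1001010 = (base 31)2C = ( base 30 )2e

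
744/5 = 148 + 4/5= 148.80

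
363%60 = 3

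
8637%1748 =1645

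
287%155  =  132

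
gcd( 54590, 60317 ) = 1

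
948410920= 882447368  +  65963552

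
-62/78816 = - 31/39408 = - 0.00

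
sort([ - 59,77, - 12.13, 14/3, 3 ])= [ - 59, - 12.13, 3, 14/3, 77]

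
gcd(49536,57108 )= 12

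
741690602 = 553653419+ 188037183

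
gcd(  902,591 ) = 1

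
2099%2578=2099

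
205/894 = 205/894=   0.23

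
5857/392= 14 + 369/392 = 14.94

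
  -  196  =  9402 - 9598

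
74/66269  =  74/66269 = 0.00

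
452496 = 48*9427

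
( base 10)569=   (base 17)1g8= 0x239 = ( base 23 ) 11H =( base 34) gp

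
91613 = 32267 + 59346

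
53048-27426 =25622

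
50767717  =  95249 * 533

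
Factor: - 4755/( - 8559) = 3^( - 2)*5^1 = 5/9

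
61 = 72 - 11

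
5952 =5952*1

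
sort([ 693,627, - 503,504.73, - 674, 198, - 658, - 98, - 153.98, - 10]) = [ - 674, - 658, - 503, - 153.98,  -  98, - 10,  198,504.73,  627,693]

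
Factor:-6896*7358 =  - 50740768 = - 2^5*13^1*283^1*431^1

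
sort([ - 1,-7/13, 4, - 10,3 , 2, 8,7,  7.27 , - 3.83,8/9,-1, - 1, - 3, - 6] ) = [-10,  -  6,-3.83, - 3, - 1, - 1,  -  1, - 7/13,  8/9,2 , 3, 4 , 7,7.27, 8 ] 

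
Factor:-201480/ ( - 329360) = 219/358 = 2^(- 1 )*3^1*73^1 * 179^( - 1)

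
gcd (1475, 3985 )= 5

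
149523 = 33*4531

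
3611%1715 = 181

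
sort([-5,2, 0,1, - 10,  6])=[ -10, - 5, 0, 1, 2 , 6]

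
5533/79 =70 + 3/79 = 70.04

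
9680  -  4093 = 5587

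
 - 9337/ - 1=9337+0/1= 9337.00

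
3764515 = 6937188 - 3172673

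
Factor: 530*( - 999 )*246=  - 2^2*3^4*5^1*37^1*41^1*53^1 = - 130249620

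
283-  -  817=1100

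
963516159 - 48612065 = 914904094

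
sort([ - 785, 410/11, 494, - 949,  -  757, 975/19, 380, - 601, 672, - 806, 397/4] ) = [ - 949, - 806, - 785, - 757, - 601, 410/11, 975/19, 397/4,380,494,672]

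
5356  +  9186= 14542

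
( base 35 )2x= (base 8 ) 147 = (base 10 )103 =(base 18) 5D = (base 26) 3P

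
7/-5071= - 7/5071 = -0.00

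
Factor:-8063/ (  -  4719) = 3^(  -  1)*11^( - 1)*13^( -1 )*733^1 = 733/429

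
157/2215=157/2215 = 0.07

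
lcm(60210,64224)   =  963360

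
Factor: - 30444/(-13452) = 43/19 = 19^(-1)  *43^1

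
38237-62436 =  - 24199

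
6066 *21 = 127386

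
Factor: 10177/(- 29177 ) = -163^( - 1)*179^( - 1) * 10177^1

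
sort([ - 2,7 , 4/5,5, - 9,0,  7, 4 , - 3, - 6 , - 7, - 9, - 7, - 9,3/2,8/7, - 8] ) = [ - 9, - 9,-9,-8 ,-7 ,-7,- 6 ,-3, - 2,0,  4/5, 8/7,  3/2,4, 5, 7,7]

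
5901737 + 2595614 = 8497351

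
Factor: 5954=2^1*13^1*229^1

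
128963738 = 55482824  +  73480914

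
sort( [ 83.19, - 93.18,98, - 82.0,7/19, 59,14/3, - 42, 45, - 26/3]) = [-93.18, - 82.0, - 42, - 26/3, 7/19,14/3 , 45, 59, 83.19, 98 ] 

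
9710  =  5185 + 4525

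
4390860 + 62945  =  4453805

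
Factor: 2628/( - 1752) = - 2^( - 1 )*3^1  =  - 3/2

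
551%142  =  125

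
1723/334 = 5 + 53/334 = 5.16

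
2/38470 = 1/19235 = 0.00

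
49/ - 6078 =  - 1 + 6029/6078 = -0.01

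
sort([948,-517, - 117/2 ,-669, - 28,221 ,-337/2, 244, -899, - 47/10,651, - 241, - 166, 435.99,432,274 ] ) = [-899,-669, - 517 ,  -  241,  -  337/2, - 166, - 117/2,  -  28 , - 47/10,221, 244,274, 432 , 435.99,651,948]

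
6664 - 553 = 6111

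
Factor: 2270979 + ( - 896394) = 1374585 = 3^1*5^1*91639^1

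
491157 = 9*54573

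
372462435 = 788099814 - 415637379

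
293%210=83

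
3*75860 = 227580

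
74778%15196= 13994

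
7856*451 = 3543056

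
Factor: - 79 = - 79^1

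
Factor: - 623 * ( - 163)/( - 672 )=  -14507/96 = - 2^( - 5 )*3^( - 1 )*89^1*163^1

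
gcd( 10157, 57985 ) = 1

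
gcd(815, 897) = 1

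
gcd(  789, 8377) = 1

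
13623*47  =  640281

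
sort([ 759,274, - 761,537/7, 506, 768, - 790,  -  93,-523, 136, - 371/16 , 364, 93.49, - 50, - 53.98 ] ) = [-790, - 761,-523, - 93, - 53.98,  -  50, - 371/16,537/7,  93.49 , 136,274, 364 , 506, 759, 768]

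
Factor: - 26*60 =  - 2^3*3^1*5^1*13^1 = -  1560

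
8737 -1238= 7499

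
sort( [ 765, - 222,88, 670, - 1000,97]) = [ - 1000,-222,88,97, 670,765]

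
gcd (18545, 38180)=5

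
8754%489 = 441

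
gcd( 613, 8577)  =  1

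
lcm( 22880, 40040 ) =160160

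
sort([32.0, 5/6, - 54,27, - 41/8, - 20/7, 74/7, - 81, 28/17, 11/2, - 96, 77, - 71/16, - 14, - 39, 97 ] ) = [ - 96, - 81, - 54, - 39, - 14 ,  -  41/8,-71/16, - 20/7, 5/6, 28/17,11/2,  74/7,27,  32.0,77, 97]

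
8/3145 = 8/3145 = 0.00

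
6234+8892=15126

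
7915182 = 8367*946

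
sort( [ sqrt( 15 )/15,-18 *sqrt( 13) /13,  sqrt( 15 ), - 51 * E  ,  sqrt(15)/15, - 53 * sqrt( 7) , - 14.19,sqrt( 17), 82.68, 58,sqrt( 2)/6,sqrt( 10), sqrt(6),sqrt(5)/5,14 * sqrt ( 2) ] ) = [  -  53 * sqrt( 7), - 51 * E, - 14.19, - 18*sqrt( 13)/13, sqrt(2 ) /6, sqrt( 15)/15, sqrt( 15)/15, sqrt(5) /5, sqrt( 6), sqrt (10), sqrt( 15 ), sqrt( 17),14*sqrt ( 2 ), 58 , 82.68]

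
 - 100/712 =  - 25/178 = - 0.14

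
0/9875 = 0= 0.00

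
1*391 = 391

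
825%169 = 149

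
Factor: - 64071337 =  - 11^1 *5824667^1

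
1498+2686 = 4184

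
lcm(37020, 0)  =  0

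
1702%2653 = 1702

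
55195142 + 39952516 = 95147658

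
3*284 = 852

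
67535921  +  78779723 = 146315644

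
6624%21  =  9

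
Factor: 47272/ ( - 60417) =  - 2^3*3^( - 2 )*7^(- 2)*19^1*137^( - 1 )*311^1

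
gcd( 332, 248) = 4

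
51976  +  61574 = 113550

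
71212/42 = 35606/21= 1695.52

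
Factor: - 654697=-654697^1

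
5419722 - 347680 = 5072042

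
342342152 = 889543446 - 547201294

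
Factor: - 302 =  - 2^1*151^1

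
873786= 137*6378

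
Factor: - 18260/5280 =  - 2^ ( - 3) *3^( - 1 )*83^1=- 83/24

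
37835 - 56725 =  - 18890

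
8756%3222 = 2312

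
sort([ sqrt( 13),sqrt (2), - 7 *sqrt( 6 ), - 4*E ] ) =[  -  7*sqrt( 6),-4*E, sqrt(2), sqrt( 13 ) ]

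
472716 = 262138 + 210578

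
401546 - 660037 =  - 258491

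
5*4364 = 21820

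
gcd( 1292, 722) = 38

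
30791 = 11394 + 19397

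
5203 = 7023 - 1820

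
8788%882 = 850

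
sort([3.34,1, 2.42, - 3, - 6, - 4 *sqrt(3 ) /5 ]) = [  -  6, - 3, - 4*sqrt( 3 ) /5, 1,  2.42, 3.34 ]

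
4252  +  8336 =12588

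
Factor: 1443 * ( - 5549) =-8007207  =  -3^1 *13^1* 31^1*37^1*179^1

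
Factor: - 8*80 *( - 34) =21760 = 2^8*5^1 * 17^1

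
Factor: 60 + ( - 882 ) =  - 822=- 2^1 * 3^1 *137^1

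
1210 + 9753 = 10963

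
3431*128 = 439168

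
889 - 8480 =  - 7591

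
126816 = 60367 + 66449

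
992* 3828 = 3797376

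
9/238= 9/238 = 0.04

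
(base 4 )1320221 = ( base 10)7721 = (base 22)FKL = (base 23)EDG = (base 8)17051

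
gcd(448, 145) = 1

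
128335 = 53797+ 74538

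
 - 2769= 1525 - 4294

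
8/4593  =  8/4593 = 0.00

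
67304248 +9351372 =76655620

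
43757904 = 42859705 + 898199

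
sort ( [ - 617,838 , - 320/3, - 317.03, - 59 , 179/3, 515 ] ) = [ - 617, - 317.03, -320/3, - 59 , 179/3,515, 838]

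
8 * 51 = 408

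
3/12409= 3/12409 = 0.00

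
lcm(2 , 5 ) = 10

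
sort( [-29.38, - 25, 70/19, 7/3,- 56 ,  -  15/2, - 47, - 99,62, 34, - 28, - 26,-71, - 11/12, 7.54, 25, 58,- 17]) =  [ - 99, - 71, - 56,-47, - 29.38, - 28,  -  26,-25,  -  17,  -  15/2, -11/12, 7/3,70/19, 7.54, 25,34, 58, 62]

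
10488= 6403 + 4085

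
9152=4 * 2288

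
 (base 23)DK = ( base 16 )13F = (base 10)319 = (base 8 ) 477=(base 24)d7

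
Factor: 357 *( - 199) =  - 71043 = -3^1*7^1*17^1*199^1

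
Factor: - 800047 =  - 67^1*11941^1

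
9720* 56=544320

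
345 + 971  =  1316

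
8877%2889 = 210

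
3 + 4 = 7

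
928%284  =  76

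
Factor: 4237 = 19^1*223^1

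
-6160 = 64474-70634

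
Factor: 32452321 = 11^2* 67^1*4003^1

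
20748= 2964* 7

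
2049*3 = 6147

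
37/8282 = 37/8282 = 0.00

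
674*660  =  444840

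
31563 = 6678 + 24885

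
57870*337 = 19502190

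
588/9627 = 196/3209 = 0.06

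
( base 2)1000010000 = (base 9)646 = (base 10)528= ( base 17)1e1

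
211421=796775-585354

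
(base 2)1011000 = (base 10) 88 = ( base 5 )323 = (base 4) 1120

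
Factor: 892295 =5^1*47^1*3797^1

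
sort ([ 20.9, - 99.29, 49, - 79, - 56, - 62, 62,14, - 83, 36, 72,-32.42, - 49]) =[-99.29, - 83,-79,-62,-56,-49, - 32.42, 14, 20.9,36, 49, 62,72] 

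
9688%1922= 78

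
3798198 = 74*51327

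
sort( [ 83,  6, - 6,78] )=[ - 6, 6, 78 , 83]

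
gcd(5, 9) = 1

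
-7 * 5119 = - 35833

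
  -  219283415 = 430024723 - 649308138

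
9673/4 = 2418 + 1/4  =  2418.25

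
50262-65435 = - 15173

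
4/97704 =1/24426 = 0.00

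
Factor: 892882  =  2^1*446441^1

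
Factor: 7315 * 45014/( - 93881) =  - 2^1*5^1*7^1*11^1*19^1*71^1*269^( - 1 ) * 317^1*349^( - 1 ) = - 329277410/93881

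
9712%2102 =1304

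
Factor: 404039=17^1 * 23767^1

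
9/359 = 9/359  =  0.03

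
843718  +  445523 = 1289241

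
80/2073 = 80/2073 = 0.04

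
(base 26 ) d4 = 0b101010110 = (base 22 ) fc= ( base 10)342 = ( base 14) 1A6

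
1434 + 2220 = 3654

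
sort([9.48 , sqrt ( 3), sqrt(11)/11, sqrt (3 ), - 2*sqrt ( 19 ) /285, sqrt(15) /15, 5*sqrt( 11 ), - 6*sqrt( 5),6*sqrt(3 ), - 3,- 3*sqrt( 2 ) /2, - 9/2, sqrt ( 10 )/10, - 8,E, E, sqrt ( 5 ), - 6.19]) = [ - 6*sqrt(5 ), - 8,- 6.19, - 9/2, - 3, - 3*sqrt(2)/2, - 2*sqrt(19 ) /285,sqrt( 15 )/15, sqrt(11)/11, sqrt( 10 )/10,  sqrt(3), sqrt(3), sqrt(5), E, E, 9.48, 6*sqrt( 3),5*sqrt(11 )] 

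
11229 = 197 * 57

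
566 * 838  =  474308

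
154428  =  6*25738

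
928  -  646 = 282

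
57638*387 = 22305906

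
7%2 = 1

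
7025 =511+6514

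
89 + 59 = 148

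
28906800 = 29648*975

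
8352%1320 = 432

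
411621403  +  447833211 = 859454614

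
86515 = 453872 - 367357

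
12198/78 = 2033/13 = 156.38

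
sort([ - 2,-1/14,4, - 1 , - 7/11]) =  [-2, - 1,-7/11,-1/14, 4 ]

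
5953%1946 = 115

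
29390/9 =3265 + 5/9 = 3265.56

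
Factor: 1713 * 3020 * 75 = 2^2 * 3^2*5^3*151^1 * 571^1 = 387994500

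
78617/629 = 78617/629 = 124.99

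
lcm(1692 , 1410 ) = 8460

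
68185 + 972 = 69157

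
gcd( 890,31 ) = 1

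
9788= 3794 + 5994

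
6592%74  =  6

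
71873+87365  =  159238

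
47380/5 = 9476 =9476.00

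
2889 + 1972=4861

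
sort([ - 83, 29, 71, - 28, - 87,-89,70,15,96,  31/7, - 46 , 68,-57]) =[ - 89, - 87, - 83, - 57,-46, - 28,  31/7,15,29,  68,70, 71,96]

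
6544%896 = 272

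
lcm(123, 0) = 0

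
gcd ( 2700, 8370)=270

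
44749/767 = 44749/767 = 58.34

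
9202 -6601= 2601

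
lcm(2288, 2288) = 2288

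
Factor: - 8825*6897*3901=-237438363525 = - 3^1 * 5^2*11^2*19^1*47^1*83^1*353^1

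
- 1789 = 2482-4271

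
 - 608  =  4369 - 4977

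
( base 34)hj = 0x255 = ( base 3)211010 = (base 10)597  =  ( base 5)4342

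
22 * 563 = 12386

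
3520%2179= 1341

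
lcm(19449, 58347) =58347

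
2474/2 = 1237 = 1237.00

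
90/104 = 45/52  =  0.87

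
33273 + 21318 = 54591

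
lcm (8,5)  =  40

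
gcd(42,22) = 2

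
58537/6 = 58537/6= 9756.17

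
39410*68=2679880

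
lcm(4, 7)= 28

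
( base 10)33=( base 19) 1E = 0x21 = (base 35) X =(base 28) 15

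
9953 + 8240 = 18193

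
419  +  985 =1404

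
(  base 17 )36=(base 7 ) 111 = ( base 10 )57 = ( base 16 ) 39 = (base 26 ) 25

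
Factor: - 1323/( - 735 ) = 3^2*5^(  -  1) = 9/5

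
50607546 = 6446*7851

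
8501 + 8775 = 17276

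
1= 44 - 43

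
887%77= 40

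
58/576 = 29/288= 0.10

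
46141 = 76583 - 30442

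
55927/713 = 55927/713 = 78.44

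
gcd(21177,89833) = 1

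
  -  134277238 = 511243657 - 645520895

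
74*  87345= 6463530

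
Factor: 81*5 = 3^4*5^1=405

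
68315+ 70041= 138356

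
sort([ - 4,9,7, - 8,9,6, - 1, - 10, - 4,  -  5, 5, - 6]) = [ - 10,-8,-6, - 5, - 4,- 4, - 1,5,  6,7,9,9 ] 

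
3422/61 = 3422/61 =56.10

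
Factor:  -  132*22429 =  - 2960628= - 2^2*3^1*11^2*2039^1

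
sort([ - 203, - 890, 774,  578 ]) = [- 890, - 203, 578, 774]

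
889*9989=8880221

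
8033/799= 10+43/799 = 10.05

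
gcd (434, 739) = 1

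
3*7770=23310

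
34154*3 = 102462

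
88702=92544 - 3842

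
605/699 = 605/699=0.87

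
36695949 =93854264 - 57158315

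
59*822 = 48498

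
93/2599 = 93/2599= 0.04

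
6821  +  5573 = 12394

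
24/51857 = 24/51857 = 0.00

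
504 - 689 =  - 185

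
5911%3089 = 2822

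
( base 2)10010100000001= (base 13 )4409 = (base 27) CQN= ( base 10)9473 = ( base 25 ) F3N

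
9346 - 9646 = -300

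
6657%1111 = 1102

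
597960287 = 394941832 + 203018455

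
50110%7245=6640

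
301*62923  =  18939823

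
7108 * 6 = 42648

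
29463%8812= 3027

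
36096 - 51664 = -15568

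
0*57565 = 0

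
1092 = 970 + 122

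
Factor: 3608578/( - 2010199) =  - 2^1*17^( - 1 )*127^1*14207^1*118247^( - 1)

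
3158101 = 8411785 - 5253684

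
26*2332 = 60632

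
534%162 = 48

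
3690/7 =527 + 1/7  =  527.14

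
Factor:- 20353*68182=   -  2^1*73^1*467^1*20353^1 = - 1387708246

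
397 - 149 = 248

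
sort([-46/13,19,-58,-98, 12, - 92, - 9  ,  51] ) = [-98, -92 , - 58, - 9, - 46/13,12,19,51]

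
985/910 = 197/182  =  1.08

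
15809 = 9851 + 5958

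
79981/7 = 79981/7= 11425.86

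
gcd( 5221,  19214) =1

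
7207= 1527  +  5680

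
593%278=37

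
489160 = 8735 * 56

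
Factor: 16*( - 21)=- 2^4*3^1*7^1 = -336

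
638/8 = 79+3/4 = 79.75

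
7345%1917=1594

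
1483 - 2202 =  - 719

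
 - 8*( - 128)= 1024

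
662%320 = 22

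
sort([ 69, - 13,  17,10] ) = [-13 , 10, 17,  69]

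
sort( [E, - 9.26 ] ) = [ - 9.26,  E]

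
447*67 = 29949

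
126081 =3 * 42027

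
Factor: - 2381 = - 2381^1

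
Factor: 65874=2^1 *3^1*10979^1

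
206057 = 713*289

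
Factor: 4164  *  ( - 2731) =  - 11371884 = - 2^2*3^1*347^1*2731^1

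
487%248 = 239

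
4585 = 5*917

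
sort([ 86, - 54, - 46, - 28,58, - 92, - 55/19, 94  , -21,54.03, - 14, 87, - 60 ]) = [ - 92,-60, -54 ,  -  46 ,- 28, - 21, - 14, - 55/19,  54.03, 58,86,87,94]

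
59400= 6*9900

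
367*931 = 341677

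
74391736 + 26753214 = 101144950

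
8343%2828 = 2687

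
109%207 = 109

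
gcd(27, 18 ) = 9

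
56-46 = 10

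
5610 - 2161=3449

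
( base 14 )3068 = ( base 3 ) 102102022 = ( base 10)8324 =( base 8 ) 20204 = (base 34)76S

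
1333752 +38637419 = 39971171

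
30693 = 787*39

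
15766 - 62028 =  - 46262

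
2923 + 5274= 8197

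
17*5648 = 96016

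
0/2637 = 0= 0.00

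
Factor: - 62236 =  - 2^2*15559^1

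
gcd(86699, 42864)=1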